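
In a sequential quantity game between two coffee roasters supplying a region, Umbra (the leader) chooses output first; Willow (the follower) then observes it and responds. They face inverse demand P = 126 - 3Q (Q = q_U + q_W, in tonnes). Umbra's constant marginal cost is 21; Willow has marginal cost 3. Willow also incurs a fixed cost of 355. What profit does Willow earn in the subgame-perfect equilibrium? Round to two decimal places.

171.69

Solve by backward induction. Given q_U, the follower Willow maximises π_W = (126 - 3q_U - 3q_W)q_W - 3q_W.
Follower FOC: 123 - 3q_U - 6q_W = 0, so q_W(q_U) = (123 - 3q_U)/6.
Umbra substitutes q_W(q_U) into its own profit: π_U = q_U(126 - 3q_U - (123 - 3q_U)/2) - 21q_U = (129/2 - (3/2)q_U)q_U - 21q_U.
The leader's first-order condition 87/2 - 3q_U = 0 yields q_U = 29/2.
Then q_W = (123 - 3·(29/2))/6 = 53/4.
Price P = 126 - 3·(111/4) = 171/4.
Willow's profit: (171/4 - 3)·(53/4) - 355 = 171.6875.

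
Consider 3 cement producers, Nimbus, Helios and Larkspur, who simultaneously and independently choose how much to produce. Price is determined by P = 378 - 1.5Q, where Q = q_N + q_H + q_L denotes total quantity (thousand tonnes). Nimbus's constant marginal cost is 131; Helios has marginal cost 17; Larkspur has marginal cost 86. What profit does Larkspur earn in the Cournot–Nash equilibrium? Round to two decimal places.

Nimbus's profit: π_N = (378 - 1.5Q)q_N - (131q_N). Setting ∂π_N/∂q_N = 0: 247 - 3q_N - (3/2)(q_H + q_L) = 0.
Helios's first-order condition: 361 - 3q_H - (3/2)(q_N + q_L) = 0.
Larkspur's profit: π_L = (378 - 1.5Q)q_L - (86q_L). Setting ∂π_L/∂q_L = 0: 292 - 3q_L - (3/2)(q_N + q_H) = 0.
Adding the 3 first-order conditions: 900 − 6Q = 0, so Q = 150.
Back-substituting: q_N = (247 − 225)/(3/2) = 44/3, q_H = (361 − 225)/(3/2) = 272/3, q_L = (292 − 225)/(3/2) = 134/3.
Price P = 378 - (3/2)·150 = 153.
Larkspur's profit: (153 - 86)·(134/3) = 2992.6667.

2992.67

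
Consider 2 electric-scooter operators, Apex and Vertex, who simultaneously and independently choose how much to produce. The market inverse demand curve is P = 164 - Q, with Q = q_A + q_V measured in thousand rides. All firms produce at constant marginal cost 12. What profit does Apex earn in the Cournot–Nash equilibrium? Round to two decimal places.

2567.11

Each firm earns π_i = (164 - Q)q_i - 12q_i.
Setting ∂π_i/∂q_i = 0 with rivals' quantities fixed: 152 - 2q_i - q_j = 0.
With identical firms every q_j equals q_i, so q_j = q_i and 152 = 3q_i, giving q_i = 152/3.
Price P = 164 - 304/3 = 188/3.
Apex's profit: (188/3 - 12)·(152/3) = 2567.1111.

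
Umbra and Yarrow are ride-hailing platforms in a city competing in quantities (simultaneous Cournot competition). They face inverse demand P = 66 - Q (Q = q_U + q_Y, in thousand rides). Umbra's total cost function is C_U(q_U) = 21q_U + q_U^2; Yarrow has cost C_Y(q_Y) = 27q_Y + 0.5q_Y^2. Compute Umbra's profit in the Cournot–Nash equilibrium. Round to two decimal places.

152.33

Umbra's profit: π_U = (66 - Q)q_U - (21q_U + q_U²). Setting ∂π_U/∂q_U = 0: 45 - 4q_U - (q_Y) = 0.
Yarrow's first-order condition: 39 - 3q_Y - (q_U) = 0.
Rearranging gives the reaction functions q_U = (45 - q_Y)/4 and q_Y = (39 - q_U)/3.
Solving the pair: q_U = 96/11, q_Y = 111/11.
Price P = 66 - 207/11 = 519/11.
Umbra's profit: (519/11)·(96/11) - 21·(96/11) - (96/11)² = 152.3306.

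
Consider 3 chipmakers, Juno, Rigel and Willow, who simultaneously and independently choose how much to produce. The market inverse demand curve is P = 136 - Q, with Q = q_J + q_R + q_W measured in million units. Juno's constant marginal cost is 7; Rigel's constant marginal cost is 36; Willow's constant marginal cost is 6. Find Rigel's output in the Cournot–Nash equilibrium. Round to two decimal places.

Juno's profit: π_J = (136 - Q)q_J - (7q_J). Setting ∂π_J/∂q_J = 0: 129 - 2q_J - (q_R + q_W) = 0.
Rigel's first-order condition: 100 - 2q_R - (q_J + q_W) = 0.
Willow's profit: π_W = (136 - Q)q_W - (6q_W). Setting ∂π_W/∂q_W = 0: 130 - 2q_W - (q_J + q_R) = 0.
Adding the 3 conditions: 359 − 2Q − 2Q = 0, i.e. Q = 359/4.
Back-substituting: q_J = (129 − 359/4) = 157/4, q_R = (100 − 359/4) = 41/4, q_W = (130 − 359/4) = 161/4.

10.25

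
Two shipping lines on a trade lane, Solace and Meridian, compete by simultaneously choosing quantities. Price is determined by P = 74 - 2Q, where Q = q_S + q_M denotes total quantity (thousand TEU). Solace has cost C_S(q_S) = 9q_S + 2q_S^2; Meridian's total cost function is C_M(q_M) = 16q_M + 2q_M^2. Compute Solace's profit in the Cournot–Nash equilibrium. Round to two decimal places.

181.35

Solace's profit: π_S = (74 - 2Q)q_S - (9q_S + 2q_S²). Setting ∂π_S/∂q_S = 0: 65 - 8q_S - 2(q_M) = 0.
Meridian's first-order condition: 58 - 8q_M - 2(q_S) = 0.
Rearranging gives the reaction functions q_S = (65 - 2q_M)/8 and q_M = (58 - 2q_S)/8.
Substituting one into the other gives q_S = 101/15 and q_M = 167/30.
Price P = 74 - 2·(123/10) = 247/5.
Solace's profit: (247/5)·(101/15) - 9·(101/15) - 2(101/15)² = 181.3511.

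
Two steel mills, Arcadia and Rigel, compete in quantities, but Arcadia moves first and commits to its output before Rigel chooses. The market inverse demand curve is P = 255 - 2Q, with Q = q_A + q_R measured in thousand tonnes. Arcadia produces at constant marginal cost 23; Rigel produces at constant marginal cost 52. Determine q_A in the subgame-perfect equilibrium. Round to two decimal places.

The follower Rigel best-responds to any q_A: π_R = (255 - 2Q)q_R - 52q_R.
Follower FOC: 203 - 2q_A - 4q_R = 0, so q_R(q_A) = (203 - 2q_A)/4.
The leader anticipates this reaction. Substituting into P = 255 - 2Q gives P = 307/2 - q_A, so π_A = (307/2 - q_A)q_A - 23q_A.
Leader FOC: 261/2 - 2q_A = 0, so q_A = 261/4.
Then q_R = (203 - 2·(261/4))/4 = 145/8.

65.25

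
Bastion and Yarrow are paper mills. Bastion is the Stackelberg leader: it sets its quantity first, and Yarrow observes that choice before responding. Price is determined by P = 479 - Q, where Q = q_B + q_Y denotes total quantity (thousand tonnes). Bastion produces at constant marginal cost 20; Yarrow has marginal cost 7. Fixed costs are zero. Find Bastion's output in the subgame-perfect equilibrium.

The follower Yarrow best-responds to any q_B: π_Y = (479 - Q)q_Y - 7q_Y.
∂π_Y/∂q_Y = 472 - q_B - 2q_Y = 0 gives the reaction function q_Y = (472 - q_B)/2.
The leader anticipates this reaction. Substituting into P = 479 - Q gives P = 243 - (1/2)q_B, so π_B = (243 - (1/2)q_B)q_B - 20q_B.
Maximising: ∂π_B/∂q_B = 223 - q_B = 0, giving q_B = 223.
Then q_Y = (472 - 223)/2 = 249/2.

223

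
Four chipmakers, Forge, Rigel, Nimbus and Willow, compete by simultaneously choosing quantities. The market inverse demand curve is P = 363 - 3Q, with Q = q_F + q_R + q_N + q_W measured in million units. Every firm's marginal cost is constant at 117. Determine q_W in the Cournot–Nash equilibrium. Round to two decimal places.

Each firm earns π_i = (363 - 3Q)q_i - 117q_i.
First-order condition (treating rivals' output as given): 246 - 6q_i - 3·Σ_{j≠i} q_j = 0.
By symmetry each firm produces the same amount; substituting Σ_{j≠i} q_j = 3q_i yields q_i = 246/15 = 82/5.

16.40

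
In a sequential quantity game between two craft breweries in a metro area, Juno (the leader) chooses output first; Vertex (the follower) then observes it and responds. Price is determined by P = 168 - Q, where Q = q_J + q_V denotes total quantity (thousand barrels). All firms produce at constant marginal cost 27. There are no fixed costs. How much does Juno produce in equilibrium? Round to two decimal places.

70.50

The follower Vertex best-responds to any q_J: π_V = (168 - Q)q_V - 27q_V.
Follower FOC: 141 - q_J - 2q_V = 0, so q_V(q_J) = (141 - q_J)/2.
Juno substitutes q_V(q_J) into its own profit: π_J = q_J(168 - q_J - (141 - q_J)/2) - 27q_J = (195/2 - (1/2)q_J)q_J - 27q_J.
Maximising: ∂π_J/∂q_J = 141/2 - q_J = 0, giving q_J = 141/2.
Then q_V = (141 - 141/2)/2 = 141/4.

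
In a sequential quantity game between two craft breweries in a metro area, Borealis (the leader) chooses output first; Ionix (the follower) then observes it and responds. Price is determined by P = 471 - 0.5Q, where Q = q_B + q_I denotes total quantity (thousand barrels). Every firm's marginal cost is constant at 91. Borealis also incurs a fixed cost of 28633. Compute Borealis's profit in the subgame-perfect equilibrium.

7467

The follower Ionix best-responds to any q_B: π_I = (471 - 0.5Q)q_I - 91q_I.
Setting the follower's marginal profit to zero, 380 - (1/2)q_B - q_I = 0, i.e. q_I = (380 - (1/2)q_B).
Borealis substitutes q_I(q_B) into its own profit: π_B = q_B(471 - (1/2)q_B - (380 - (1/2)q_B)/2) - 91q_B = (281 - (1/4)q_B)q_B - 91q_B.
Maximising: ∂π_B/∂q_B = 190 - (1/2)q_B = 0, giving q_B = 380.
Then q_I = (380 - (1/2)·380) = 190.
Price P = 471 - (1/2)·570 = 186.
Borealis's profit: (186 - 91)·380 - 28633 = 7467.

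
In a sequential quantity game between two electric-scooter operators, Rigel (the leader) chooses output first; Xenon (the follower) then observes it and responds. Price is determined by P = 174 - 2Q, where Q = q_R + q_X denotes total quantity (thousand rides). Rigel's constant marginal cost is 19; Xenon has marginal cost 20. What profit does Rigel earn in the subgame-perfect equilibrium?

1521

Solve by backward induction. Given q_R, the follower Xenon maximises π_X = (174 - 2q_R - 2q_X)q_X - 20q_X.
Setting the follower's marginal profit to zero, 154 - 2q_R - 4q_X = 0, i.e. q_X = (154 - 2q_R)/4.
The leader anticipates this reaction. Substituting into P = 174 - 2Q gives P = 97 - q_R, so π_R = (97 - q_R)q_R - 19q_R.
Maximising: ∂π_R/∂q_R = 78 - 2q_R = 0, giving q_R = 39.
Then q_X = (154 - 2·39)/4 = 19.
Price P = 174 - 2·58 = 58.
Rigel's profit: (58 - 19)·39 = 1521.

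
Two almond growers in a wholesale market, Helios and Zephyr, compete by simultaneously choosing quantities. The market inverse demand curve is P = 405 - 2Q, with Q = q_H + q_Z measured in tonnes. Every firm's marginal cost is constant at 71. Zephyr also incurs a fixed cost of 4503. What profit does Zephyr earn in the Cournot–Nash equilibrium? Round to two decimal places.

1694.56

Each firm earns π_i = (405 - 2Q)q_i - 71q_i.
First-order condition (treating rivals' output as given): 334 - 4q_i - 2q_j = 0.
With identical firms every q_j equals q_i, so q_j = q_i and 334 = 6q_i, giving q_i = 167/3.
Price P = 405 - 2·(334/3) = 547/3.
Zephyr's profit: (547/3 - 71)·(167/3) - 4503 = 1694.5556.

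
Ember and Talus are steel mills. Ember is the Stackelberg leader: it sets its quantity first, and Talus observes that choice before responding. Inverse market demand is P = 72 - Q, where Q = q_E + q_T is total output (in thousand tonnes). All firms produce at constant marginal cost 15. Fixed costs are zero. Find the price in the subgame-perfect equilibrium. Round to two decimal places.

29.25

Solve by backward induction. Given q_E, the follower Talus maximises π_T = (72 - q_E - q_T)q_T - 15q_T.
Setting the follower's marginal profit to zero, 57 - q_E - 2q_T = 0, i.e. q_T = (57 - q_E)/2.
The leader anticipates this reaction. Substituting into P = 72 - Q gives P = 87/2 - (1/2)q_E, so π_E = (87/2 - (1/2)q_E)q_E - 15q_E.
The leader's first-order condition 57/2 - q_E = 0 yields q_E = 57/2.
Then q_T = (57 - 57/2)/2 = 57/4.
Total output Q = 171/4, so price P = 72 - 171/4 = 117/4.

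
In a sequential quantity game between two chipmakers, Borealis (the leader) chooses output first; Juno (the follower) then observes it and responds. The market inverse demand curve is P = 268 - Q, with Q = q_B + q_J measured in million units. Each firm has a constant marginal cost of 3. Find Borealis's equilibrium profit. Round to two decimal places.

8778.13

Solve by backward induction. Given q_B, the follower Juno maximises π_J = (268 - q_B - q_J)q_J - 3q_J.
Setting the follower's marginal profit to zero, 265 - q_B - 2q_J = 0, i.e. q_J = (265 - q_B)/2.
Borealis substitutes q_J(q_B) into its own profit: π_B = q_B(268 - q_B - (265 - q_B)/2) - 3q_B = (271/2 - (1/2)q_B)q_B - 3q_B.
The leader's first-order condition 265/2 - q_B = 0 yields q_B = 265/2.
Then q_J = (265 - 265/2)/2 = 265/4.
Price P = 268 - 795/4 = 277/4.
Borealis's profit: (277/4 - 3)·(265/2) = 8778.1250.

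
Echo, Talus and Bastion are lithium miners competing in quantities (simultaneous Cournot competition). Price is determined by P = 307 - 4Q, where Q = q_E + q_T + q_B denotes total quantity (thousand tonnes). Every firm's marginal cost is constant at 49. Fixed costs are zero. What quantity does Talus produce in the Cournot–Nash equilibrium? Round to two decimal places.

Each firm earns π_i = (307 - 4Q)q_i - 49q_i.
Setting ∂π_i/∂q_i = 0 with rivals' quantities fixed: 258 - 8q_i - 4·Σ_{j≠i} q_j = 0.
With identical firms every q_j equals q_i, so Σ_{j≠i} q_j = 2q_i and 258 = 16q_i, giving q_i = 129/8.

16.13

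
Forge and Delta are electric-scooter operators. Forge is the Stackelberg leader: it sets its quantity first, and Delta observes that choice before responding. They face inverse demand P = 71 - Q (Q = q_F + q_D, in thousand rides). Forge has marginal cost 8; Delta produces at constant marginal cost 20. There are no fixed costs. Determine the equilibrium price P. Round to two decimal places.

26.75

Solve by backward induction. Given q_F, the follower Delta maximises π_D = (71 - q_F - q_D)q_D - 20q_D.
Follower FOC: 51 - q_F - 2q_D = 0, so q_D(q_F) = (51 - q_F)/2.
The leader anticipates this reaction. Substituting into P = 71 - Q gives P = 91/2 - (1/2)q_F, so π_F = (91/2 - (1/2)q_F)q_F - 8q_F.
Leader FOC: 75/2 - q_F = 0, so q_F = 75/2.
Then q_D = (51 - 75/2)/2 = 27/4.
Total output Q = 177/4, so price P = 71 - 177/4 = 107/4.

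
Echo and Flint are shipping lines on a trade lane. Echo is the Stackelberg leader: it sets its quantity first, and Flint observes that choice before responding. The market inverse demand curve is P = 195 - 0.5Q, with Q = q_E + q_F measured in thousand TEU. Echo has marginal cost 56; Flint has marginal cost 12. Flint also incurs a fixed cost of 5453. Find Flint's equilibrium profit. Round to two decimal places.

The follower Flint best-responds to any q_E: π_F = (195 - 0.5Q)q_F - 12q_F.
Setting the follower's marginal profit to zero, 183 - (1/2)q_E - q_F = 0, i.e. q_F = (183 - (1/2)q_E).
Echo substitutes q_F(q_E) into its own profit: π_E = q_E(195 - (1/2)q_E - (183 - (1/2)q_E)/2) - 56q_E = (207/2 - (1/4)q_E)q_E - 56q_E.
Maximising: ∂π_E/∂q_E = 95/2 - (1/2)q_E = 0, giving q_E = 95.
Then q_F = (183 - (1/2)·95) = 271/2.
Price P = 195 - (1/2)·(461/2) = 319/4.
Flint's profit: (319/4 - 12)·(271/2) - 5453 = 3727.1250.

3727.13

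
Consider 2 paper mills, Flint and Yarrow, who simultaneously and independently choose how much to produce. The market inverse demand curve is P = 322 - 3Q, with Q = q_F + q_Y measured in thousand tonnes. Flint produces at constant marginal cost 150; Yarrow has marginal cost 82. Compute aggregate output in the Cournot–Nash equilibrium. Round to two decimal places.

45.78

Flint's profit: π_F = (322 - 3Q)q_F - (150q_F). Setting ∂π_F/∂q_F = 0: 172 - 6q_F - 3(q_Y) = 0.
Yarrow's profit: π_Y = (322 - 3Q)q_Y - (82q_Y). Setting ∂π_Y/∂q_Y = 0: 240 - 6q_Y - 3(q_F) = 0.
Best responses: q_F = (172 - 3q_Y)/6, q_Y = (240 - 3q_F)/6.
Solving the pair: q_F = 104/9, q_Y = 308/9.
Total output Q = 104/9 + 308/9 = 412/9.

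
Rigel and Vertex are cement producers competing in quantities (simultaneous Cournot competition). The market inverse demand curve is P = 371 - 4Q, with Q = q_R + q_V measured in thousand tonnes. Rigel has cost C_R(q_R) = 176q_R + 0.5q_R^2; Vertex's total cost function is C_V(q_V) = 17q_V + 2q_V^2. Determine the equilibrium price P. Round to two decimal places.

226.22

Rigel's profit: π_R = (371 - 4Q)q_R - (176q_R + (1/2)q_R²). Setting ∂π_R/∂q_R = 0: 195 - 9q_R - 4(q_V) = 0.
Vertex's first-order condition: 354 - 12q_V - 4(q_R) = 0.
So q_R = (195 - 4q_V)/9 and q_V = (354 - 4q_R)/12.
Substituting one into the other gives q_R = 231/23 and q_V = 1203/46.
Total output Q = 1665/46, so price P = 371 - 4·(1665/46) = 226.2174.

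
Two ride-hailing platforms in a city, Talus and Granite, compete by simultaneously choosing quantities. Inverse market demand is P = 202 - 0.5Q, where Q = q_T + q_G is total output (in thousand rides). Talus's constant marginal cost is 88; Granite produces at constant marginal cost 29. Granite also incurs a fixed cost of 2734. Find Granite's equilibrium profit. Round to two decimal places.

9226.89

Talus's profit: π_T = (202 - 0.5Q)q_T - (88q_T). Setting ∂π_T/∂q_T = 0: 114 - q_T - (1/2)(q_G) = 0.
Granite's first-order condition: 173 - q_G - (1/2)(q_T) = 0.
Rearranging gives the reaction functions q_T = (114 - (1/2)q_G) and q_G = (173 - (1/2)q_T).
Solving the pair: q_T = 110/3, q_G = 464/3.
Price P = 202 - (1/2)·(574/3) = 319/3.
Granite's profit: (319/3 - 29)·(464/3) - 2734 = 9226.8889.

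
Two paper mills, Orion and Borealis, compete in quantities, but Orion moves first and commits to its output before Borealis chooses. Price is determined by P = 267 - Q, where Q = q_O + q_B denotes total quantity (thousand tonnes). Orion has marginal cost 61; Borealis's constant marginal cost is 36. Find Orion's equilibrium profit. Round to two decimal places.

Solve by backward induction. Given q_O, the follower Borealis maximises π_B = (267 - q_O - q_B)q_B - 36q_B.
∂π_B/∂q_B = 231 - q_O - 2q_B = 0 gives the reaction function q_B = (231 - q_O)/2.
Orion substitutes q_B(q_O) into its own profit: π_O = q_O(267 - q_O - (231 - q_O)/2) - 61q_O = (303/2 - (1/2)q_O)q_O - 61q_O.
The leader's first-order condition 181/2 - q_O = 0 yields q_O = 181/2.
Then q_B = (231 - 181/2)/2 = 281/4.
Price P = 267 - 643/4 = 425/4.
Orion's profit: (425/4 - 61)·(181/2) = 4095.1250.

4095.13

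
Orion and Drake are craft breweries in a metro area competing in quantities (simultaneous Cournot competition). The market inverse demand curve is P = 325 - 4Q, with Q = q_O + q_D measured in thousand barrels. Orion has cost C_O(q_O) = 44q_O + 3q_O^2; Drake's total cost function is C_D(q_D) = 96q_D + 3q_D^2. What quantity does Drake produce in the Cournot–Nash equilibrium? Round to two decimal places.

Orion's profit: π_O = (325 - 4Q)q_O - (44q_O + 3q_O²). Setting ∂π_O/∂q_O = 0: 281 - 14q_O - 4(q_D) = 0.
Drake's first-order condition: 229 - 14q_D - 4(q_O) = 0.
Best responses: q_O = (281 - 4q_D)/14, q_D = (229 - 4q_O)/14.
Substituting one into the other gives q_O = 503/30 and q_D = 347/30.

11.57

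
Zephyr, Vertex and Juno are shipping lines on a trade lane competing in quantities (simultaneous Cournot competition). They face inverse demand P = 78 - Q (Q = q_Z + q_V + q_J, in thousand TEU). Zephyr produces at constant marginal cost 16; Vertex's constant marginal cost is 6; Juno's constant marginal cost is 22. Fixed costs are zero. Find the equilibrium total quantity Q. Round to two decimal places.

Zephyr's profit: π_Z = (78 - Q)q_Z - (16q_Z). Setting ∂π_Z/∂q_Z = 0: 62 - 2q_Z - (q_V + q_J) = 0.
Vertex's profit: π_V = (78 - Q)q_V - (6q_V). Setting ∂π_V/∂q_V = 0: 72 - 2q_V - (q_Z + q_J) = 0.
Juno's profit: π_J = (78 - Q)q_J - (22q_J). Setting ∂π_J/∂q_J = 0: 56 - 2q_J - (q_Z + q_V) = 0.
Adding the 3 first-order conditions: 190 − 4Q = 0, so Q = 95/2.
Back-substituting: q_Z = (62 − 95/2) = 29/2, q_V = (72 − 95/2) = 49/2, q_J = (56 − 95/2) = 17/2.
Total output Q = 29/2 + 49/2 + 17/2 = 95/2.

47.50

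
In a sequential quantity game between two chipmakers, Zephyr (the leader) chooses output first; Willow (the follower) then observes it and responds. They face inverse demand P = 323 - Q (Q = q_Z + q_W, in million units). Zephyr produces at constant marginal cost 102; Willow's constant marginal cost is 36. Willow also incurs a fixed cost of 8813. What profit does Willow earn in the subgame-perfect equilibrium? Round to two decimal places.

The follower Willow best-responds to any q_Z: π_W = (323 - Q)q_W - 36q_W.
∂π_W/∂q_W = 287 - q_Z - 2q_W = 0 gives the reaction function q_W = (287 - q_Z)/2.
Zephyr substitutes q_W(q_Z) into its own profit: π_Z = q_Z(323 - q_Z - (287 - q_Z)/2) - 102q_Z = (359/2 - (1/2)q_Z)q_Z - 102q_Z.
Maximising: ∂π_Z/∂q_Z = 155/2 - q_Z = 0, giving q_Z = 155/2.
Then q_W = (287 - 155/2)/2 = 419/4.
Price P = 323 - 729/4 = 563/4.
Willow's profit: (563/4 - 36)·(419/4) - 8813 = 2159.5625.

2159.56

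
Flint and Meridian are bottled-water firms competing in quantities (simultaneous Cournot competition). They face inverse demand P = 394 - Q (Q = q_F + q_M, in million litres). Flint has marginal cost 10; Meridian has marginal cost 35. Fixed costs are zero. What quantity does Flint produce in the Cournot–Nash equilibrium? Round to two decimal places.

Flint's profit: π_F = (394 - Q)q_F - (10q_F). Setting ∂π_F/∂q_F = 0: 384 - 2q_F - (q_M) = 0.
Meridian's profit: π_M = (394 - Q)q_M - (35q_M). Setting ∂π_M/∂q_M = 0: 359 - 2q_M - (q_F) = 0.
Best responses: q_F = (384 - q_M)/2, q_M = (359 - q_F)/2.
Solving the pair: q_F = 409/3, q_M = 334/3.

136.33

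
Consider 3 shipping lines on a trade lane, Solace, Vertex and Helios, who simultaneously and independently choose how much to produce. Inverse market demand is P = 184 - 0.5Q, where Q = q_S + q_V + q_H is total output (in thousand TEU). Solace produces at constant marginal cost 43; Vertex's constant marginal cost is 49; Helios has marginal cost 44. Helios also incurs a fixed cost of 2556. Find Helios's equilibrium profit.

Solace's profit: π_S = (184 - 0.5Q)q_S - (43q_S). Setting ∂π_S/∂q_S = 0: 141 - q_S - (1/2)(q_V + q_H) = 0.
Vertex's profit: π_V = (184 - 0.5Q)q_V - (49q_V). Setting ∂π_V/∂q_V = 0: 135 - q_V - (1/2)(q_S + q_H) = 0.
Helios's profit: π_H = (184 - 0.5Q)q_H - (44q_H). Setting ∂π_H/∂q_H = 0: 140 - q_H - (1/2)(q_S + q_V) = 0.
Adding the 3 first-order conditions: 416 − 2Q = 0, so Q = 208.
Back-substituting: q_S = (141 − 104)/(1/2) = 74, q_V = (135 − 104)/(1/2) = 62, q_H = (140 − 104)/(1/2) = 72.
Price P = 184 - (1/2)·208 = 80.
Helios's profit: (80 - 44)·72 - 2556 = 36.

36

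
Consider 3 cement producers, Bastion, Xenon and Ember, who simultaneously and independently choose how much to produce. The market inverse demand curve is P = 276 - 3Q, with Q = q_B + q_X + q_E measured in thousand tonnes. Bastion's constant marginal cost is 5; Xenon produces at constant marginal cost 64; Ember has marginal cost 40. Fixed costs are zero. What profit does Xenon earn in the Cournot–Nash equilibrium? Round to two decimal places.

Bastion's profit: π_B = (276 - 3Q)q_B - (5q_B). Setting ∂π_B/∂q_B = 0: 271 - 6q_B - 3(q_X + q_E) = 0.
Xenon's first-order condition: 212 - 6q_X - 3(q_B + q_E) = 0.
Ember's first-order condition: 236 - 6q_E - 3(q_B + q_X) = 0.
Summing all 3 equations gives 719 − 12Q = 0, hence Q = 719/12.
Back-substituting: q_B = (271 − 719/4)/3 = 365/12, q_X = (212 − 719/4)/3 = 43/4, q_E = (236 − 719/4)/3 = 75/4.
Price P = 276 - 3·(719/12) = 385/4.
Xenon's profit: (385/4 - 64)·(43/4) = 346.6875.

346.69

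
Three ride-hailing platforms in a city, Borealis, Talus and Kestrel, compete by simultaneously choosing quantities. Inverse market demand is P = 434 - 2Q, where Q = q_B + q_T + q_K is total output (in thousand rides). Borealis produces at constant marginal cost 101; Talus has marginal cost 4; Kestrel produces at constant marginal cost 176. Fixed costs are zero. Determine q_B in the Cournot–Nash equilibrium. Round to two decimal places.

Borealis's profit: π_B = (434 - 2Q)q_B - (101q_B). Setting ∂π_B/∂q_B = 0: 333 - 4q_B - 2(q_T + q_K) = 0.
Talus's first-order condition: 430 - 4q_T - 2(q_B + q_K) = 0.
Kestrel's profit: π_K = (434 - 2Q)q_K - (176q_K). Setting ∂π_K/∂q_K = 0: 258 - 4q_K - 2(q_B + q_T) = 0.
Adding the 3 first-order conditions: 1021 − 8Q = 0, so Q = 1021/8.
Back-substituting: q_B = (333 − 1021/4)/2 = 311/8, q_T = (430 − 1021/4)/2 = 699/8, q_K = (258 − 1021/4)/2 = 11/8.

38.88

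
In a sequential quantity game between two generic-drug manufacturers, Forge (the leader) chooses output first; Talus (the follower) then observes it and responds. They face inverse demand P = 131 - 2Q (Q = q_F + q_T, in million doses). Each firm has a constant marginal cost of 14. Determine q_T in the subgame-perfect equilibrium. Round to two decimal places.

14.63

The follower Talus best-responds to any q_F: π_T = (131 - 2Q)q_T - 14q_T.
∂π_T/∂q_T = 117 - 2q_F - 4q_T = 0 gives the reaction function q_T = (117 - 2q_F)/4.
The leader anticipates this reaction. Substituting into P = 131 - 2Q gives P = 145/2 - q_F, so π_F = (145/2 - q_F)q_F - 14q_F.
Leader FOC: 117/2 - 2q_F = 0, so q_F = 117/4.
Then q_T = (117 - 2·(117/4))/4 = 117/8.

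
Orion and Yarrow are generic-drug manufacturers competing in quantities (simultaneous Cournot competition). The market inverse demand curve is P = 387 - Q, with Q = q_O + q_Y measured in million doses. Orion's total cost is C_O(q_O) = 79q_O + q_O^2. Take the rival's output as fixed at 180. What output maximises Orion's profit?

With the rival's output fixed at 180, Orion's profit is π_O = (387 - 180 - q_O)q_O - (79q_O + q_O²) = (207 - q_O)q_O - (79q_O + q_O²).
∂π_O/∂q_O = 128 - 4q_O = 0, so q_O = 32.

32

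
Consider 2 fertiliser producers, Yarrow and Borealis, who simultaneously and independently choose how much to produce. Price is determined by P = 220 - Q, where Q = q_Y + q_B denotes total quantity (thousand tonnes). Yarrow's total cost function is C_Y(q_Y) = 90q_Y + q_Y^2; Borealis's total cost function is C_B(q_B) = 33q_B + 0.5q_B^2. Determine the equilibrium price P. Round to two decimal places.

145.36

Yarrow's profit: π_Y = (220 - Q)q_Y - (90q_Y + q_Y²). Setting ∂π_Y/∂q_Y = 0: 130 - 4q_Y - (q_B) = 0.
Borealis's profit: π_B = (220 - Q)q_B - (33q_B + (1/2)q_B²). Setting ∂π_B/∂q_B = 0: 187 - 3q_B - (q_Y) = 0.
So q_Y = (130 - q_B)/4 and q_B = (187 - q_Y)/3.
Solving the pair: q_Y = 203/11, q_B = 618/11.
Total output Q = 821/11, so price P = 220 - 821/11 = 1599/11.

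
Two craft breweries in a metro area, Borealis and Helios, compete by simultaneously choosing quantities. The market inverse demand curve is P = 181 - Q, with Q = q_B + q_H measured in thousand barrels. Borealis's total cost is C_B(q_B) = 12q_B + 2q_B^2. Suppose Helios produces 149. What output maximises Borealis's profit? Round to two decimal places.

With the rival's output fixed at 149, Borealis's profit is π_B = (181 - 149 - q_B)q_B - (12q_B + 2q_B²) = (32 - q_B)q_B - (12q_B + 2q_B²).
∂π_B/∂q_B = 20 - 6q_B = 0, so q_B = 10/3.

3.33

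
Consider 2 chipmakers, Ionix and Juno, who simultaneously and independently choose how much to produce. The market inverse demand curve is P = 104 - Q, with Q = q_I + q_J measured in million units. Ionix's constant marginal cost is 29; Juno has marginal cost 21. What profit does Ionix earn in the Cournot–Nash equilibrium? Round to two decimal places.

498.78

Ionix's profit: π_I = (104 - Q)q_I - (29q_I). Setting ∂π_I/∂q_I = 0: 75 - 2q_I - (q_J) = 0.
Juno's profit: π_J = (104 - Q)q_J - (21q_J). Setting ∂π_J/∂q_J = 0: 83 - 2q_J - (q_I) = 0.
Rearranging gives the reaction functions q_I = (75 - q_J)/2 and q_J = (83 - q_I)/2.
Solving the pair: q_I = 67/3, q_J = 91/3.
Price P = 104 - 158/3 = 154/3.
Ionix's profit: (154/3 - 29)·(67/3) = 498.7778.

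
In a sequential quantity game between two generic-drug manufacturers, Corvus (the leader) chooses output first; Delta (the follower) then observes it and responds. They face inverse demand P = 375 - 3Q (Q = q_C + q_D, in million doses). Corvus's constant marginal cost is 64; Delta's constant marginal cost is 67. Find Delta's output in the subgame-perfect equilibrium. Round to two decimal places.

Solve by backward induction. Given q_C, the follower Delta maximises π_D = (375 - 3q_C - 3q_D)q_D - 67q_D.
∂π_D/∂q_D = 308 - 3q_C - 6q_D = 0 gives the reaction function q_D = (308 - 3q_C)/6.
The leader anticipates this reaction. Substituting into P = 375 - 3Q gives P = 221 - (3/2)q_C, so π_C = (221 - (3/2)q_C)q_C - 64q_C.
Leader FOC: 157 - 3q_C = 0, so q_C = 157/3.
Then q_D = (308 - 3·(157/3))/6 = 151/6.

25.17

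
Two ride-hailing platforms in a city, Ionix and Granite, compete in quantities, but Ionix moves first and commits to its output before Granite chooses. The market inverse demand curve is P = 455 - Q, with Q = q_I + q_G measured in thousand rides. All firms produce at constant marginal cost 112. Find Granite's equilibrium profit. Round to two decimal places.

The follower Granite best-responds to any q_I: π_G = (455 - Q)q_G - 112q_G.
∂π_G/∂q_G = 343 - q_I - 2q_G = 0 gives the reaction function q_G = (343 - q_I)/2.
The leader anticipates this reaction. Substituting into P = 455 - Q gives P = 567/2 - (1/2)q_I, so π_I = (567/2 - (1/2)q_I)q_I - 112q_I.
The leader's first-order condition 343/2 - q_I = 0 yields q_I = 343/2.
Then q_G = (343 - 343/2)/2 = 343/4.
Price P = 455 - 1029/4 = 791/4.
Granite's profit: (791/4 - 112)·(343/4) = 7353.0625.

7353.06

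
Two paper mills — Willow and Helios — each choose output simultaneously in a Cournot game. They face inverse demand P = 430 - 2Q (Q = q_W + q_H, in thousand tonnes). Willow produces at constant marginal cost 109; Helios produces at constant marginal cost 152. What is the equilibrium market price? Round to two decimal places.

230.33

Willow's profit: π_W = (430 - 2Q)q_W - (109q_W). Setting ∂π_W/∂q_W = 0: 321 - 4q_W - 2(q_H) = 0.
Helios's first-order condition: 278 - 4q_H - 2(q_W) = 0.
Rearranging gives the reaction functions q_W = (321 - 2q_H)/4 and q_H = (278 - 2q_W)/4.
Solving the pair: q_W = 182/3, q_H = 235/6.
Total output Q = 599/6, so price P = 430 - 2·(599/6) = 691/3.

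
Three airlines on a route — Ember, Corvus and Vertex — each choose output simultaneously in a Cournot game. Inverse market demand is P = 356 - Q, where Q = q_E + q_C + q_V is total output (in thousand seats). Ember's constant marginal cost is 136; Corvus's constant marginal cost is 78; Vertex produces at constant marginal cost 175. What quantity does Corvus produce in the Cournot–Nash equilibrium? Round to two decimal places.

108.25

Ember's profit: π_E = (356 - Q)q_E - (136q_E). Setting ∂π_E/∂q_E = 0: 220 - 2q_E - (q_C + q_V) = 0.
Corvus's first-order condition: 278 - 2q_C - (q_E + q_V) = 0.
Vertex's profit: π_V = (356 - Q)q_V - (175q_V). Setting ∂π_V/∂q_V = 0: 181 - 2q_V - (q_E + q_C) = 0.
Adding the 3 conditions: 679 − 2Q − 2Q = 0, i.e. Q = 679/4.
Back-substituting: q_E = (220 − 679/4) = 201/4, q_C = (278 − 679/4) = 433/4, q_V = (181 − 679/4) = 45/4.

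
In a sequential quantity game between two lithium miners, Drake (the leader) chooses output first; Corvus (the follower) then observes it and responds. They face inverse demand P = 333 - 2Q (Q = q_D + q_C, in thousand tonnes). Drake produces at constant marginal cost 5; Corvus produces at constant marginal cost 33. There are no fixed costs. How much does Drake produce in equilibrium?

The follower Corvus best-responds to any q_D: π_C = (333 - 2Q)q_C - 33q_C.
Follower FOC: 300 - 2q_D - 4q_C = 0, so q_C(q_D) = (300 - 2q_D)/4.
The leader anticipates this reaction. Substituting into P = 333 - 2Q gives P = 183 - q_D, so π_D = (183 - q_D)q_D - 5q_D.
Leader FOC: 178 - 2q_D = 0, so q_D = 89.
Then q_C = (300 - 2·89)/4 = 61/2.

89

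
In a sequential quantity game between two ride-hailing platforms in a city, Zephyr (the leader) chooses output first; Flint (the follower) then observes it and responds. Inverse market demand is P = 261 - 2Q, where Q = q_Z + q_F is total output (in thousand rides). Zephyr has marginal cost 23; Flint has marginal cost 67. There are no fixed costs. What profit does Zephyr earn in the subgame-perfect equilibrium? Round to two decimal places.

4970.25

Solve by backward induction. Given q_Z, the follower Flint maximises π_F = (261 - 2q_Z - 2q_F)q_F - 67q_F.
∂π_F/∂q_F = 194 - 2q_Z - 4q_F = 0 gives the reaction function q_F = (194 - 2q_Z)/4.
The leader anticipates this reaction. Substituting into P = 261 - 2Q gives P = 164 - q_Z, so π_Z = (164 - q_Z)q_Z - 23q_Z.
Leader FOC: 141 - 2q_Z = 0, so q_Z = 141/2.
Then q_F = (194 - 2·(141/2))/4 = 53/4.
Price P = 261 - 2·(335/4) = 187/2.
Zephyr's profit: (187/2 - 23)·(141/2) = 4970.2500.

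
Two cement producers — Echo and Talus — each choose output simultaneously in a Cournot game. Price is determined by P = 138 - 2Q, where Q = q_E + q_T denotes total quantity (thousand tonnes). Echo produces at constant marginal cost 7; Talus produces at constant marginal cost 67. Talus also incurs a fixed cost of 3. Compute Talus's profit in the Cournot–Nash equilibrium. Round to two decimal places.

3.72

Echo's profit: π_E = (138 - 2Q)q_E - (7q_E). Setting ∂π_E/∂q_E = 0: 131 - 4q_E - 2(q_T) = 0.
Talus's profit: π_T = (138 - 2Q)q_T - (67q_T). Setting ∂π_T/∂q_T = 0: 71 - 4q_T - 2(q_E) = 0.
Best responses: q_E = (131 - 2q_T)/4, q_T = (71 - 2q_E)/4.
Substituting one into the other gives q_E = 191/6 and q_T = 11/6.
Price P = 138 - 2·(101/3) = 212/3.
Talus's profit: (212/3 - 67)·(11/6) - 3 = 67/18.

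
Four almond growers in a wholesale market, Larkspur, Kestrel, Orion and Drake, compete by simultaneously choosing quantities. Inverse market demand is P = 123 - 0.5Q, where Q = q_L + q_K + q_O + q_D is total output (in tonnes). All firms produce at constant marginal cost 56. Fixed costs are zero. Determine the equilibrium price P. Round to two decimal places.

69.40

A representative firm's profit is π_i = q_i(123 - 0.5Q) - 56q_i.
First-order condition (treating rivals' output as given): 67 - q_i - (1/2)·Σ_{j≠i} q_j = 0.
With identical firms every q_j equals q_i, so Σ_{j≠i} q_j = 3q_i and 67 = (5/2)q_i, giving q_i = 134/5.
Total output Q = 536/5, so price P = 123 - (1/2)·(536/5) = 347/5.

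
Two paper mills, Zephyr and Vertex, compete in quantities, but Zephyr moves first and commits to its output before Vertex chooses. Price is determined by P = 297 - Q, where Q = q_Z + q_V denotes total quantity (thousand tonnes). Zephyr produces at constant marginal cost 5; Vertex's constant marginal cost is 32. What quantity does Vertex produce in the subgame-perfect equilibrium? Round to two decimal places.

52.75

The follower Vertex best-responds to any q_Z: π_V = (297 - Q)q_V - 32q_V.
Setting the follower's marginal profit to zero, 265 - q_Z - 2q_V = 0, i.e. q_V = (265 - q_Z)/2.
The leader anticipates this reaction. Substituting into P = 297 - Q gives P = 329/2 - (1/2)q_Z, so π_Z = (329/2 - (1/2)q_Z)q_Z - 5q_Z.
Leader FOC: 319/2 - q_Z = 0, so q_Z = 319/2.
Then q_V = (265 - 319/2)/2 = 211/4.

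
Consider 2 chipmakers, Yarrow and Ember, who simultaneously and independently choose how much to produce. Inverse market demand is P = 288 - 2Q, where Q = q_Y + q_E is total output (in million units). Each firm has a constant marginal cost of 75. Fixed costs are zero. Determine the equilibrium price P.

A representative firm's profit is π_i = q_i(288 - 2Q) - 75q_i.
Setting ∂π_i/∂q_i = 0 with rivals' quantities fixed: 213 - 4q_i - 2q_j = 0.
By symmetry each firm produces the same amount; substituting q_j = q_i yields q_i = 213/6 = 71/2.
Total output Q = 71, so price P = 288 - 2·71 = 146.

146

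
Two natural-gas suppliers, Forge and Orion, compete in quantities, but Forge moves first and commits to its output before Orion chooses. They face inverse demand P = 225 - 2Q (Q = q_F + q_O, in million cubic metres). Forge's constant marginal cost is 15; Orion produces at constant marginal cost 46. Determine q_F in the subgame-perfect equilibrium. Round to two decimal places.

The follower Orion best-responds to any q_F: π_O = (225 - 2Q)q_O - 46q_O.
Follower FOC: 179 - 2q_F - 4q_O = 0, so q_O(q_F) = (179 - 2q_F)/4.
The leader anticipates this reaction. Substituting into P = 225 - 2Q gives P = 271/2 - q_F, so π_F = (271/2 - q_F)q_F - 15q_F.
Maximising: ∂π_F/∂q_F = 241/2 - 2q_F = 0, giving q_F = 241/4.
Then q_O = (179 - 2·(241/4))/4 = 117/8.

60.25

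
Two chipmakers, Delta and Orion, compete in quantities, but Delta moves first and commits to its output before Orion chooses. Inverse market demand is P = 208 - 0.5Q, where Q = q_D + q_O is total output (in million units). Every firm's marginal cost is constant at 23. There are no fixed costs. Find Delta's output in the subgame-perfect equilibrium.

Solve by backward induction. Given q_D, the follower Orion maximises π_O = (208 - (1/2)q_D - (1/2)q_O)q_O - 23q_O.
Setting the follower's marginal profit to zero, 185 - (1/2)q_D - q_O = 0, i.e. q_O = (185 - (1/2)q_D).
Delta substitutes q_O(q_D) into its own profit: π_D = q_D(208 - (1/2)q_D - (185 - (1/2)q_D)/2) - 23q_D = (231/2 - (1/4)q_D)q_D - 23q_D.
Leader FOC: 185/2 - (1/2)q_D = 0, so q_D = 185.
Then q_O = (185 - (1/2)·185) = 185/2.

185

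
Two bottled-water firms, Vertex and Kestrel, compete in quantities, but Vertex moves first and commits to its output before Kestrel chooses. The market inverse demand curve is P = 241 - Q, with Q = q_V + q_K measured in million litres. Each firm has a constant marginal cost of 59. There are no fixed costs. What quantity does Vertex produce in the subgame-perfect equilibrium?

Solve by backward induction. Given q_V, the follower Kestrel maximises π_K = (241 - q_V - q_K)q_K - 59q_K.
Follower FOC: 182 - q_V - 2q_K = 0, so q_K(q_V) = (182 - q_V)/2.
The leader anticipates this reaction. Substituting into P = 241 - Q gives P = 150 - (1/2)q_V, so π_V = (150 - (1/2)q_V)q_V - 59q_V.
Leader FOC: 91 - q_V = 0, so q_V = 91.
Then q_K = (182 - 91)/2 = 91/2.

91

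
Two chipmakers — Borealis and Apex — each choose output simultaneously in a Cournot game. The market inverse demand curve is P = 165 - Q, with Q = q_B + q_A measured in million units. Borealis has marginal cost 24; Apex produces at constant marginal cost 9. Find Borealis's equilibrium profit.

1764

Borealis's profit: π_B = (165 - Q)q_B - (24q_B). Setting ∂π_B/∂q_B = 0: 141 - 2q_B - (q_A) = 0.
Apex's profit: π_A = (165 - Q)q_A - (9q_A). Setting ∂π_A/∂q_A = 0: 156 - 2q_A - (q_B) = 0.
Best responses: q_B = (141 - q_A)/2, q_A = (156 - q_B)/2.
Substituting one into the other gives q_B = 42 and q_A = 57.
Price P = 165 - 99 = 66.
Borealis's profit: (66 - 24)·42 = 1764.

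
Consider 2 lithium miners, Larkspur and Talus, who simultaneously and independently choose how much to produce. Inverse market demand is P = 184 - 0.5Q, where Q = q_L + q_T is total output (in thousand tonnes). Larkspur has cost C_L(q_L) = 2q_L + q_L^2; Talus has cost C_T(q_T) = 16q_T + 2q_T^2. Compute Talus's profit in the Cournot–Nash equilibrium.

1960

Larkspur's profit: π_L = (184 - 0.5Q)q_L - (2q_L + q_L²). Setting ∂π_L/∂q_L = 0: 182 - 3q_L - (1/2)(q_T) = 0.
Talus's profit: π_T = (184 - 0.5Q)q_T - (16q_T + 2q_T²). Setting ∂π_T/∂q_T = 0: 168 - 5q_T - (1/2)(q_L) = 0.
So q_L = (182 - (1/2)q_T)/3 and q_T = (168 - (1/2)q_L)/5.
Substituting one into the other gives q_L = 56 and q_T = 28.
Price P = 184 - (1/2)·84 = 142.
Talus's profit: 142·28 - 16·28 - 2·28² = 1960.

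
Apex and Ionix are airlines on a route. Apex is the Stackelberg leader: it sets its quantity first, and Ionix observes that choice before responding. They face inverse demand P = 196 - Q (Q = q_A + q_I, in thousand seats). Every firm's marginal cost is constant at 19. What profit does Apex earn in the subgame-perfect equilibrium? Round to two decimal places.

3916.13

The follower Ionix best-responds to any q_A: π_I = (196 - Q)q_I - 19q_I.
∂π_I/∂q_I = 177 - q_A - 2q_I = 0 gives the reaction function q_I = (177 - q_A)/2.
The leader anticipates this reaction. Substituting into P = 196 - Q gives P = 215/2 - (1/2)q_A, so π_A = (215/2 - (1/2)q_A)q_A - 19q_A.
The leader's first-order condition 177/2 - q_A = 0 yields q_A = 177/2.
Then q_I = (177 - 177/2)/2 = 177/4.
Price P = 196 - 531/4 = 253/4.
Apex's profit: (253/4 - 19)·(177/2) = 3916.1250.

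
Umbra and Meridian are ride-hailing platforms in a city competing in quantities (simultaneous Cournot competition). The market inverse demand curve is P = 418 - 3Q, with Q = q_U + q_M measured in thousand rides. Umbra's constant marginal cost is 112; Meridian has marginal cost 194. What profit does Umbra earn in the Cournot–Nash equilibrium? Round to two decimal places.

Umbra's profit: π_U = (418 - 3Q)q_U - (112q_U). Setting ∂π_U/∂q_U = 0: 306 - 6q_U - 3(q_M) = 0.
Meridian's profit: π_M = (418 - 3Q)q_M - (194q_M). Setting ∂π_M/∂q_M = 0: 224 - 6q_M - 3(q_U) = 0.
So q_U = (306 - 3q_M)/6 and q_M = (224 - 3q_U)/6.
Substituting one into the other gives q_U = 388/9 and q_M = 142/9.
Price P = 418 - 3·(530/9) = 724/3.
Umbra's profit: (724/3 - 112)·(388/9) = 5575.7037.

5575.70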